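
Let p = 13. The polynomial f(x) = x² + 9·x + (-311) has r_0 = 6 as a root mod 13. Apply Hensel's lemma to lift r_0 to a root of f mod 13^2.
r_1 = 97 (mod 169)

Hensel: r_{i+1} = r_i − f(r_i)·(f′(r_i))^{-1} mod 13^{i+2}, f′(x) = 2x + 9. Iterate:
  r_0 = 6 (mod 13)
  r_1 = 97 (mod 169)
Final: r = 97 satisfies f(r) ≡ 0 mod 13^2.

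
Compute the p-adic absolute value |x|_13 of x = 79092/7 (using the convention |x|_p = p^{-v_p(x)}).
|79092/7|_13 = 1/2197

Step 1 — compute v_13(x) by factoring powers of 13 out of the numerator and denominator: v_13(79092/7) = 3. Step 2 — apply |x|_p = p^{-v_p(x)} = 13^{-3} = 1/2197.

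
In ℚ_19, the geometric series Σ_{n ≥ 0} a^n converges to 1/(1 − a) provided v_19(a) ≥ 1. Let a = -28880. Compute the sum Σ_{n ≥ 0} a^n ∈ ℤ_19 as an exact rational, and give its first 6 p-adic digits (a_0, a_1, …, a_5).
Σ a^n = 1/(1 − a) = 1/28881;  first 6 digits = (1, 0, 15, 14, 15, 13)

v_19(a) = 2 ≥ 1, so the series converges in ℤ_19 to 1/(1 − a) = 1/(1 − (-28880)) = 1/28881. Expand this rational in ℤ_19: compute digits iteratively via d_i = x_i mod 19, x_{i+1} = (x_i − d_i)/19. The first 6 digits are (1, 0, 15, 14, 15, 13).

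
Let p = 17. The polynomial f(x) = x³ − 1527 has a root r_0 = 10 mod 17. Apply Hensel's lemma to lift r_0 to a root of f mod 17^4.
r_3 = 17503 (mod 83521)

Hensel: r_{i+1} = r_i − f(r_i)/f′(r_i) mod 17^{i+2}, where f′(x) = 3x². Iterate:
  r_0 = 10 (mod 17)
  r_1 = 163 (mod 289)
  r_2 = 2764 (mod 4913)
  r_3 = 17503 (mod 83521)
Final: r = 17503 with f(r) ≡ 0 mod 17^4.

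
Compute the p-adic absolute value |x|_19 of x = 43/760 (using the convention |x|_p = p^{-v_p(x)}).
|43/760|_19 = 19

Step 1 — compute v_19(x) by factoring powers of 19 out of the numerator and denominator: v_19(43/760) = -1. Step 2 — apply |x|_p = p^{-v_p(x)} = 19^{1} = 19.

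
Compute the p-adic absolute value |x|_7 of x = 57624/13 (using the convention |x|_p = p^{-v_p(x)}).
|57624/13|_7 = 1/2401

Step 1 — compute v_7(x) by factoring powers of 7 out of the numerator and denominator: v_7(57624/13) = 4. Step 2 — apply |x|_p = p^{-v_p(x)} = 7^{-4} = 1/2401.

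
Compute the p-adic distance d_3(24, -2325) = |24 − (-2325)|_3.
d_3(24, -2325) = 1/81

Step 1 — x − y = 24 − (-2325) = 2349. Step 2 — v_3(2349) = 4 (factor: 2349 = (3^4 · 29); the sign does not affect v_p). Step 3 — |x − y|_3 = 3^{-4} = 1/81.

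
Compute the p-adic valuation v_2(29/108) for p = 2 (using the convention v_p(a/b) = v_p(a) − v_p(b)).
v_2(29/108) = -2

Factor powers of 2 from the numerator and denominator of the reduced fraction: 29 = 2^0 · 29 and 108 = 2^2 · 27. Apply v_p(a/b) = v_p(a) − v_p(b): v_2(29/108) = 0 − 2 = -2.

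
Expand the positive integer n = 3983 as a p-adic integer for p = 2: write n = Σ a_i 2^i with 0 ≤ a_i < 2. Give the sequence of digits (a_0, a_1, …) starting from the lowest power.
(a_0, a_1, …) = (1, 1, 1, 1, 0, 0, 0, 1, 1, 1, 1, 1)

Repeated division by 2 gives the digits low-to-high: 3983 = 1 + 1·2^1 + 1·2^2 + 1·2^3 + 1·2^7 + 1·2^8 + 1·2^9 + 1·2^10 + 1·2^11. Digit sequence: (1, 1, 1, 1, 0, 0, 0, 1, 1, 1, 1, 1).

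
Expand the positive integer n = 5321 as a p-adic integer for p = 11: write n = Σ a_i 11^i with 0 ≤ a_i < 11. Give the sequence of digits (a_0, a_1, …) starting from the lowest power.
(a_0, a_1, …) = (8, 10, 10, 3)

Repeated division by 11 gives the digits low-to-high: 5321 = 8 + 10·11^1 + 10·11^2 + 3·11^3. Digit sequence: (8, 10, 10, 3).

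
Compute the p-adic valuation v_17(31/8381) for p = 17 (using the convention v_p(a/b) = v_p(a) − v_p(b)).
v_17(31/8381) = -2

Factor powers of 17 from the numerator and denominator of the reduced fraction: 31 = 17^0 · 31 and 8381 = 17^2 · 29. Apply v_p(a/b) = v_p(a) − v_p(b): v_17(31/8381) = 0 − 2 = -2.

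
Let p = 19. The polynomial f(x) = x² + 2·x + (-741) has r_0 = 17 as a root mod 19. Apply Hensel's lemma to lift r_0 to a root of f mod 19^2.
r_1 = 169 (mod 361)

Hensel: r_{i+1} = r_i − f(r_i)·(f′(r_i))^{-1} mod 19^{i+2}, f′(x) = 2x + 2. Iterate:
  r_0 = 17 (mod 19)
  r_1 = 169 (mod 361)
Final: r = 169 satisfies f(r) ≡ 0 mod 19^2.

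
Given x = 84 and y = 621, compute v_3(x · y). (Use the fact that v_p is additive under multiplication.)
v_3(52164) = 4

v_p(x) = 1 (factor: 84 = 3^1 · 28); v_p(y) = 3 (factor: 621 = 3^3 · 23). Additivity: v_p(xy) = v_p(x) + v_p(y) = 1 + 3 = 4. (Direct check: xy = 52164 = 3^4 · (644).)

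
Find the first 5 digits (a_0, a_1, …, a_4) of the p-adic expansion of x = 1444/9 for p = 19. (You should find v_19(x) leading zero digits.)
(a_0, …, a_4) = (0, 0, 11, 10, 10)

v_19(1444/9) = 2, so a_0 = ... = a_1 = 0. Factor out: x = 19^2 · u with u = 4/9 a unit in ℤ_19. Expand u iteratively via a_{v+i} = u_i mod 19, u_{i+1} = (u_i − a_{v+i})/19:
  u_0 = 4/9;  a_2 = 11;  u_1 = (u_0 − 11)/19 = -5/9
  u_1 = -5/9;  a_3 = 10;  u_2 = (u_1 − 10)/19 = -5/9
  u_2 = -5/9;  a_4 = 10;  u_3 = (u_2 − 10)/19 = -5/9
Digits: (0, 0, 11, 10, 10).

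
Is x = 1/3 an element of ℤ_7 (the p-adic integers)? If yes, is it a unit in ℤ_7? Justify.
x ∈ ℤ_7^× (unit); v_7(x) = 0

ℤ_7 = {x ∈ ℚ_7 : v_7(x) ≥ 0} and ℤ_7^× = {x ∈ ℤ_7 : v_7(x) = 0}. Here v_7(1/3) = v_7(num) − v_7(den) = 0; compare against these criteria.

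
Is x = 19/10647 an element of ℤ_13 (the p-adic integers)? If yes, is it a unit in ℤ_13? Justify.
x ∉ ℤ_13 (v_13(x) = -2 < 0)

ℤ_13 = {x ∈ ℚ_13 : v_13(x) ≥ 0} and ℤ_13^× = {x ∈ ℤ_13 : v_13(x) = 0}. Here v_13(19/10647) = v_13(num) − v_13(den) = -2; compare against these criteria.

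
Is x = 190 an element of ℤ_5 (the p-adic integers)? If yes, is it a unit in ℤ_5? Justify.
x ∈ ℤ_5 but not a unit; v_5(x) = 1 > 0

ℤ_5 = {x ∈ ℚ_5 : v_5(x) ≥ 0} and ℤ_5^× = {x ∈ ℤ_5 : v_5(x) = 0}. Here v_5(190) = v_5(num) − v_5(den) = 1; compare against these criteria.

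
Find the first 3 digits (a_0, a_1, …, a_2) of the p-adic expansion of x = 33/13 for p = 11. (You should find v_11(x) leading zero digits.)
(a_0, …, a_2) = (0, 7, 7)

v_11(33/13) = 1, so a_0 = ... = a_0 = 0. Factor out: x = 11^1 · u with u = 3/13 a unit in ℤ_11. Expand u iteratively via a_{v+i} = u_i mod 11, u_{i+1} = (u_i − a_{v+i})/11:
  u_0 = 3/13;  a_1 = 7;  u_1 = (u_0 − 7)/11 = -8/13
  u_1 = -8/13;  a_2 = 7;  u_2 = (u_1 − 7)/11 = -9/13
Digits: (0, 7, 7).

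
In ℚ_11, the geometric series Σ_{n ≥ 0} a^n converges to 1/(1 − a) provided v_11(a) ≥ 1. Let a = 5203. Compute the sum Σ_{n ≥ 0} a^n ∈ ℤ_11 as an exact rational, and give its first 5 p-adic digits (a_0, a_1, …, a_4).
Σ a^n = 1/(1 − a) = -1/5202;  first 5 digits = (1, 0, 10, 3, 1)

v_11(a) = 2 ≥ 1, so the series converges in ℤ_11 to 1/(1 − a) = 1/(1 − 5203) = -1/5202. Expand this rational in ℤ_11: compute digits iteratively via d_i = x_i mod 11, x_{i+1} = (x_i − d_i)/11. The first 5 digits are (1, 0, 10, 3, 1).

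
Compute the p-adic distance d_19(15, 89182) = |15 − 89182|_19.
d_19(15, 89182) = 1/6859

Step 1 — x − y = 15 − 89182 = -89167. Step 2 — v_19(-89167) = 3 (factor: -89167 = −(19^3 · 13); the sign does not affect v_p). Step 3 — |x − y|_19 = 19^{-3} = 1/6859.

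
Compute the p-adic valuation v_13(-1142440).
v_13(-1142440) = 4

v_13(n) is the largest exponent k such that 13^k divides n. Factor out: -1142440 = -13^4 · 40. (Sign doesn't affect v_p.) So v_13(-1142440) = 4.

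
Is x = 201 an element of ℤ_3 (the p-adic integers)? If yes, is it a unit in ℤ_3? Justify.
x ∈ ℤ_3 but not a unit; v_3(x) = 1 > 0

ℤ_3 = {x ∈ ℚ_3 : v_3(x) ≥ 0} and ℤ_3^× = {x ∈ ℤ_3 : v_3(x) = 0}. Here v_3(201) = v_3(num) − v_3(den) = 1; compare against these criteria.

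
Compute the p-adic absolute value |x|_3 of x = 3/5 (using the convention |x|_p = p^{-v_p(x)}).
|3/5|_3 = 1/3

Step 1 — compute v_3(x) by factoring powers of 3 out of the numerator and denominator: v_3(3/5) = 1. Step 2 — apply |x|_p = p^{-v_p(x)} = 3^{-1} = 1/3.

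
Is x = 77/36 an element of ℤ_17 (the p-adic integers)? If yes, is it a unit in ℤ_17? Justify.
x ∈ ℤ_17^× (unit); v_17(x) = 0

ℤ_17 = {x ∈ ℚ_17 : v_17(x) ≥ 0} and ℤ_17^× = {x ∈ ℤ_17 : v_17(x) = 0}. Here v_17(77/36) = v_17(num) − v_17(den) = 0; compare against these criteria.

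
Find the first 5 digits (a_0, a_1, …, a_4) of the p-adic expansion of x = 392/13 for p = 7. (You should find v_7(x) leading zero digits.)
(a_0, …, a_4) = (0, 0, 6, 3, 0)

v_7(392/13) = 2, so a_0 = ... = a_1 = 0. Factor out: x = 7^2 · u with u = 8/13 a unit in ℤ_7. Expand u iteratively via a_{v+i} = u_i mod 7, u_{i+1} = (u_i − a_{v+i})/7:
  u_0 = 8/13;  a_2 = 6;  u_1 = (u_0 − 6)/7 = -10/13
  u_1 = -10/13;  a_3 = 3;  u_2 = (u_1 − 3)/7 = -7/13
  u_2 = -7/13;  a_4 = 0;  u_3 = (u_2 − 0)/7 = -1/13
Digits: (0, 0, 6, 3, 0).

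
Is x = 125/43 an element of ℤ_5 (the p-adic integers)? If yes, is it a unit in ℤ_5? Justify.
x ∈ ℤ_5 but not a unit; v_5(x) = 3 > 0

ℤ_5 = {x ∈ ℚ_5 : v_5(x) ≥ 0} and ℤ_5^× = {x ∈ ℤ_5 : v_5(x) = 0}. Here v_5(125/43) = v_5(num) − v_5(den) = 3; compare against these criteria.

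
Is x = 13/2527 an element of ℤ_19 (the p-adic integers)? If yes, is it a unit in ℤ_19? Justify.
x ∉ ℤ_19 (v_19(x) = -2 < 0)

ℤ_19 = {x ∈ ℚ_19 : v_19(x) ≥ 0} and ℤ_19^× = {x ∈ ℤ_19 : v_19(x) = 0}. Here v_19(13/2527) = v_19(num) − v_19(den) = -2; compare against these criteria.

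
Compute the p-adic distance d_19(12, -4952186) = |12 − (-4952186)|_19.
d_19(12, -4952186) = 1/2476099

Step 1 — x − y = 12 − (-4952186) = 4952198. Step 2 — v_19(4952198) = 5 (factor: 4952198 = (19^5 · 2); the sign does not affect v_p). Step 3 — |x − y|_19 = 19^{-5} = 1/2476099.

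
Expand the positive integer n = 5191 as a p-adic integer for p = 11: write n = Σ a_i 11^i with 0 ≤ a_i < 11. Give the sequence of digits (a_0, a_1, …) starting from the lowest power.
(a_0, a_1, …) = (10, 9, 9, 3)

Repeated division by 11 gives the digits low-to-high: 5191 = 10 + 9·11^1 + 9·11^2 + 3·11^3. Digit sequence: (10, 9, 9, 3).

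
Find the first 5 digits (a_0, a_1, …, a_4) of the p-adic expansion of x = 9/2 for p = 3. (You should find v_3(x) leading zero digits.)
(a_0, …, a_4) = (0, 0, 2, 1, 1)

v_3(9/2) = 2, so a_0 = ... = a_1 = 0. Factor out: x = 3^2 · u with u = 1/2 a unit in ℤ_3. Expand u iteratively via a_{v+i} = u_i mod 3, u_{i+1} = (u_i − a_{v+i})/3:
  u_0 = 1/2;  a_2 = 2;  u_1 = (u_0 − 2)/3 = -1/2
  u_1 = -1/2;  a_3 = 1;  u_2 = (u_1 − 1)/3 = -1/2
  u_2 = -1/2;  a_4 = 1;  u_3 = (u_2 − 1)/3 = -1/2
Digits: (0, 0, 2, 1, 1).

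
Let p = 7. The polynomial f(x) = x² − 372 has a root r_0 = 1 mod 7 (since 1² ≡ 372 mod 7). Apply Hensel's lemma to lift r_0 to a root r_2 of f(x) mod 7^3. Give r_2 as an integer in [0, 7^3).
r_2 = 260 (mod 343)

Hensel's recurrence: r_{i+1} = r_i − f(r_i)·(f′(r_i))^{-1} mod 7^{i+2}, with f′(x) = 2x. Iterate:
  r_0 = 1 (mod 7)
  r_1 = 15 (mod 49)
  r_2 = 260 (mod 343)
Final: r_2 = 260, and one checks f(r_2) ≡ 0 mod 7^3.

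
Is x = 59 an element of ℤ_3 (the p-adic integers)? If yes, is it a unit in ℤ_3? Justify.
x ∈ ℤ_3^× (unit); v_3(x) = 0

ℤ_3 = {x ∈ ℚ_3 : v_3(x) ≥ 0} and ℤ_3^× = {x ∈ ℤ_3 : v_3(x) = 0}. Here v_3(59) = v_3(num) − v_3(den) = 0; compare against these criteria.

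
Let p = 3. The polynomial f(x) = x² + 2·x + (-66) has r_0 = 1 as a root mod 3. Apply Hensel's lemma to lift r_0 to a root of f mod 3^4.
r_3 = 37 (mod 81)

Hensel: r_{i+1} = r_i − f(r_i)·(f′(r_i))^{-1} mod 3^{i+2}, f′(x) = 2x + 2. Iterate:
  r_0 = 1 (mod 3)
  r_1 = 1 (mod 9)
  r_2 = 10 (mod 27)
  r_3 = 37 (mod 81)
Final: r = 37 satisfies f(r) ≡ 0 mod 3^4.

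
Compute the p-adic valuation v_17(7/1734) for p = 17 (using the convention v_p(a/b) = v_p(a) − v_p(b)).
v_17(7/1734) = -2

Factor powers of 17 from the numerator and denominator of the reduced fraction: 7 = 17^0 · 7 and 1734 = 17^2 · 6. Apply v_p(a/b) = v_p(a) − v_p(b): v_17(7/1734) = 0 − 2 = -2.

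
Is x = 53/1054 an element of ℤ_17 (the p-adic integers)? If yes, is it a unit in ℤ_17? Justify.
x ∉ ℤ_17 (v_17(x) = -1 < 0)

ℤ_17 = {x ∈ ℚ_17 : v_17(x) ≥ 0} and ℤ_17^× = {x ∈ ℤ_17 : v_17(x) = 0}. Here v_17(53/1054) = v_17(num) − v_17(den) = -1; compare against these criteria.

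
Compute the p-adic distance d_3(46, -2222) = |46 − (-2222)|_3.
d_3(46, -2222) = 1/81

Step 1 — x − y = 46 − (-2222) = 2268. Step 2 — v_3(2268) = 4 (factor: 2268 = (3^4 · 28); the sign does not affect v_p). Step 3 — |x − y|_3 = 3^{-4} = 1/81.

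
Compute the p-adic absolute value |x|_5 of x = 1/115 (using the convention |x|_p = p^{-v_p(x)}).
|1/115|_5 = 5

Step 1 — compute v_5(x) by factoring powers of 5 out of the numerator and denominator: v_5(1/115) = -1. Step 2 — apply |x|_p = p^{-v_p(x)} = 5^{1} = 5.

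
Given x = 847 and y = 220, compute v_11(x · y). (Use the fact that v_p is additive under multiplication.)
v_11(186340) = 3

v_p(x) = 2 (factor: 847 = 11^2 · 7); v_p(y) = 1 (factor: 220 = 11^1 · 20). Additivity: v_p(xy) = v_p(x) + v_p(y) = 2 + 1 = 3. (Direct check: xy = 186340 = 11^3 · (140).)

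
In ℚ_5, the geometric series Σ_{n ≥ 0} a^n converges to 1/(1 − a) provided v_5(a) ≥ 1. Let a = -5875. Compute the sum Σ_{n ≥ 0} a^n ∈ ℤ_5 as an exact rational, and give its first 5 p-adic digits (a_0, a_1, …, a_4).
Σ a^n = 1/(1 − a) = 1/5876;  first 5 digits = (1, 0, 0, 3, 0)

v_5(a) = 3 ≥ 1, so the series converges in ℤ_5 to 1/(1 − a) = 1/(1 − (-5875)) = 1/5876. Expand this rational in ℤ_5: compute digits iteratively via d_i = x_i mod 5, x_{i+1} = (x_i − d_i)/5. The first 5 digits are (1, 0, 0, 3, 0).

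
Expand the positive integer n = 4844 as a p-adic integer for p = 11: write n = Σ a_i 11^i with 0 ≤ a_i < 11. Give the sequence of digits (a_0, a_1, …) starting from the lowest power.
(a_0, a_1, …) = (4, 0, 7, 3)

Repeated division by 11 gives the digits low-to-high: 4844 = 4 + 7·11^2 + 3·11^3. Digit sequence: (4, 0, 7, 3).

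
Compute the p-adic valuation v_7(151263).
v_7(151263) = 5

v_7(n) is the largest exponent k such that 7^k divides n. Factor out: 151263 = 7^5 · 9. (Sign doesn't affect v_p.) So v_7(151263) = 5.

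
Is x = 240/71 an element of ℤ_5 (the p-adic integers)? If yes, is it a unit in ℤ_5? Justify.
x ∈ ℤ_5 but not a unit; v_5(x) = 1 > 0

ℤ_5 = {x ∈ ℚ_5 : v_5(x) ≥ 0} and ℤ_5^× = {x ∈ ℤ_5 : v_5(x) = 0}. Here v_5(240/71) = v_5(num) − v_5(den) = 1; compare against these criteria.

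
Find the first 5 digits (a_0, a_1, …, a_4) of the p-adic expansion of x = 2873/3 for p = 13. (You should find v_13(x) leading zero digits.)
(a_0, …, a_4) = (0, 0, 10, 4, 4)

v_13(2873/3) = 2, so a_0 = ... = a_1 = 0. Factor out: x = 13^2 · u with u = 17/3 a unit in ℤ_13. Expand u iteratively via a_{v+i} = u_i mod 13, u_{i+1} = (u_i − a_{v+i})/13:
  u_0 = 17/3;  a_2 = 10;  u_1 = (u_0 − 10)/13 = -1/3
  u_1 = -1/3;  a_3 = 4;  u_2 = (u_1 − 4)/13 = -1/3
  u_2 = -1/3;  a_4 = 4;  u_3 = (u_2 − 4)/13 = -1/3
Digits: (0, 0, 10, 4, 4).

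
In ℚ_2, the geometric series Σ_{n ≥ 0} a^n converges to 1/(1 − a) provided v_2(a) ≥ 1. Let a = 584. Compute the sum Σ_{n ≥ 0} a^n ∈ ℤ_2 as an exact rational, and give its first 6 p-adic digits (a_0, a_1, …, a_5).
Σ a^n = 1/(1 − a) = -1/583;  first 6 digits = (1, 0, 0, 1, 0, 0)

v_2(a) = 3 ≥ 1, so the series converges in ℤ_2 to 1/(1 − a) = 1/(1 − 584) = -1/583. Expand this rational in ℤ_2: compute digits iteratively via d_i = x_i mod 2, x_{i+1} = (x_i − d_i)/2. The first 6 digits are (1, 0, 0, 1, 0, 0).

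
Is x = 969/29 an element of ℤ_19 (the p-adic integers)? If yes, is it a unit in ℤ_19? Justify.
x ∈ ℤ_19 but not a unit; v_19(x) = 1 > 0

ℤ_19 = {x ∈ ℚ_19 : v_19(x) ≥ 0} and ℤ_19^× = {x ∈ ℤ_19 : v_19(x) = 0}. Here v_19(969/29) = v_19(num) − v_19(den) = 1; compare against these criteria.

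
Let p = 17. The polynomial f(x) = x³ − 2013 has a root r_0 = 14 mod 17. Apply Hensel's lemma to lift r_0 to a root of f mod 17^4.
r_3 = 55978 (mod 83521)

Hensel: r_{i+1} = r_i − f(r_i)/f′(r_i) mod 17^{i+2}, where f′(x) = 3x². Iterate:
  r_0 = 14 (mod 17)
  r_1 = 201 (mod 289)
  r_2 = 1935 (mod 4913)
  r_3 = 55978 (mod 83521)
Final: r = 55978 with f(r) ≡ 0 mod 17^4.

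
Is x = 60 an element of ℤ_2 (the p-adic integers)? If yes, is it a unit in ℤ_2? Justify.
x ∈ ℤ_2 but not a unit; v_2(x) = 2 > 0

ℤ_2 = {x ∈ ℚ_2 : v_2(x) ≥ 0} and ℤ_2^× = {x ∈ ℤ_2 : v_2(x) = 0}. Here v_2(60) = v_2(num) − v_2(den) = 2; compare against these criteria.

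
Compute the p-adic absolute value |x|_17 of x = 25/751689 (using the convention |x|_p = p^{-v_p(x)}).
|25/751689|_17 = 83521

Step 1 — compute v_17(x) by factoring powers of 17 out of the numerator and denominator: v_17(25/751689) = -4. Step 2 — apply |x|_p = p^{-v_p(x)} = 17^{4} = 83521.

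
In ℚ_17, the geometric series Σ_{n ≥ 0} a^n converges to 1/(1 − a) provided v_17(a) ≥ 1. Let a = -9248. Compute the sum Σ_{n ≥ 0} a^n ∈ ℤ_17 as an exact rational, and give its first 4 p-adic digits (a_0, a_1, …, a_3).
Σ a^n = 1/(1 − a) = 1/9249;  first 4 digits = (1, 0, 2, 15)

v_17(a) = 2 ≥ 1, so the series converges in ℤ_17 to 1/(1 − a) = 1/(1 − (-9248)) = 1/9249. Expand this rational in ℤ_17: compute digits iteratively via d_i = x_i mod 17, x_{i+1} = (x_i − d_i)/17. The first 4 digits are (1, 0, 2, 15).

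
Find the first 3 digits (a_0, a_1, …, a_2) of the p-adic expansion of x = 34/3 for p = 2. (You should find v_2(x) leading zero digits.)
(a_0, …, a_2) = (0, 1, 1)

v_2(34/3) = 1, so a_0 = ... = a_0 = 0. Factor out: x = 2^1 · u with u = 17/3 a unit in ℤ_2. Expand u iteratively via a_{v+i} = u_i mod 2, u_{i+1} = (u_i − a_{v+i})/2:
  u_0 = 17/3;  a_1 = 1;  u_1 = (u_0 − 1)/2 = 7/3
  u_1 = 7/3;  a_2 = 1;  u_2 = (u_1 − 1)/2 = 2/3
Digits: (0, 1, 1).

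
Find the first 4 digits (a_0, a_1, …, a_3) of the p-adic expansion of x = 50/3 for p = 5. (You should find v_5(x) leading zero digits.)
(a_0, …, a_3) = (0, 0, 4, 1)

v_5(50/3) = 2, so a_0 = ... = a_1 = 0. Factor out: x = 5^2 · u with u = 2/3 a unit in ℤ_5. Expand u iteratively via a_{v+i} = u_i mod 5, u_{i+1} = (u_i − a_{v+i})/5:
  u_0 = 2/3;  a_2 = 4;  u_1 = (u_0 − 4)/5 = -2/3
  u_1 = -2/3;  a_3 = 1;  u_2 = (u_1 − 1)/5 = -1/3
Digits: (0, 0, 4, 1).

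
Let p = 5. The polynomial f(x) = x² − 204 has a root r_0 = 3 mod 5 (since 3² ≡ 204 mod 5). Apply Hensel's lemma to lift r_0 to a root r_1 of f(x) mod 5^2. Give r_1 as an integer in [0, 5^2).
r_1 = 23 (mod 25)

Hensel's recurrence: r_{i+1} = r_i − f(r_i)·(f′(r_i))^{-1} mod 5^{i+2}, with f′(x) = 2x. Iterate:
  r_0 = 3 (mod 5)
  r_1 = 23 (mod 25)
Final: r_1 = 23, and one checks f(r_1) ≡ 0 mod 5^2.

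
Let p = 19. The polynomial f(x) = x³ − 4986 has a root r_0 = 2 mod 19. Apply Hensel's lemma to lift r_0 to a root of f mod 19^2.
r_1 = 116 (mod 361)

Hensel: r_{i+1} = r_i − f(r_i)/f′(r_i) mod 19^{i+2}, where f′(x) = 3x². Iterate:
  r_0 = 2 (mod 19)
  r_1 = 116 (mod 361)
Final: r = 116 with f(r) ≡ 0 mod 19^2.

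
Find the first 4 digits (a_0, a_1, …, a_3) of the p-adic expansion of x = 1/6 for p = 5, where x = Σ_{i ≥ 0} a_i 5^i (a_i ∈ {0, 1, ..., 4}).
(a_0, …, a_3) = (1, 4, 0, 4)

v_5(1/6) = 0 (numerator and denominator both coprime to 5), so x ∈ ℤ_5^×. Compute digits iteratively via a_i = x_i mod 5, x_{i+1} = (x_i − a_i)/5, with x_0 = x:
  x_0 = 1/6;  a_0 = 1;  x_1 = (x_0 − 1)/5 = -1/6
  x_1 = -1/6;  a_1 = 4;  x_2 = (x_1 − 4)/5 = -5/6
  x_2 = -5/6;  a_2 = 0;  x_3 = (x_2 − 0)/5 = -1/6
  x_3 = -1/6;  a_3 = 4;  x_4 = (x_3 − 4)/5 = -5/6
Digits: (1, 4, 0, 4).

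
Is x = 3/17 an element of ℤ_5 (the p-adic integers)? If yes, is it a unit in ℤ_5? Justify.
x ∈ ℤ_5^× (unit); v_5(x) = 0

ℤ_5 = {x ∈ ℚ_5 : v_5(x) ≥ 0} and ℤ_5^× = {x ∈ ℤ_5 : v_5(x) = 0}. Here v_5(3/17) = v_5(num) − v_5(den) = 0; compare against these criteria.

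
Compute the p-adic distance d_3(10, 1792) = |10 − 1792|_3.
d_3(10, 1792) = 1/81

Step 1 — x − y = 10 − 1792 = -1782. Step 2 — v_3(-1782) = 4 (factor: -1782 = −(3^4 · 22); the sign does not affect v_p). Step 3 — |x − y|_3 = 3^{-4} = 1/81.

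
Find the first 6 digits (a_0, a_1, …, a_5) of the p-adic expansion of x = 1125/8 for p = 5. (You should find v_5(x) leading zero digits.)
(a_0, …, a_5) = (0, 0, 0, 3, 4, 1)

v_5(1125/8) = 3, so a_0 = ... = a_2 = 0. Factor out: x = 5^3 · u with u = 9/8 a unit in ℤ_5. Expand u iteratively via a_{v+i} = u_i mod 5, u_{i+1} = (u_i − a_{v+i})/5:
  u_0 = 9/8;  a_3 = 3;  u_1 = (u_0 − 3)/5 = -3/8
  u_1 = -3/8;  a_4 = 4;  u_2 = (u_1 − 4)/5 = -7/8
  u_2 = -7/8;  a_5 = 1;  u_3 = (u_2 − 1)/5 = -3/8
Digits: (0, 0, 0, 3, 4, 1).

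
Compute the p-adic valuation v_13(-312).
v_13(-312) = 1

v_13(n) is the largest exponent k such that 13^k divides n. Factor out: -312 = -13^1 · 24. (Sign doesn't affect v_p.) So v_13(-312) = 1.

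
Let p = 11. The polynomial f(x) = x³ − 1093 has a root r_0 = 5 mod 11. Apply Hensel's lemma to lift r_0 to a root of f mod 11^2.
r_1 = 5 (mod 121)

Hensel: r_{i+1} = r_i − f(r_i)/f′(r_i) mod 11^{i+2}, where f′(x) = 3x². Iterate:
  r_0 = 5 (mod 11)
  r_1 = 5 (mod 121)
Final: r = 5 with f(r) ≡ 0 mod 11^2.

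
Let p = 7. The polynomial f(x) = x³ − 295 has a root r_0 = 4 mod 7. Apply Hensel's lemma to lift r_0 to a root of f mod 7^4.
r_3 = 410 (mod 2401)

Hensel: r_{i+1} = r_i − f(r_i)/f′(r_i) mod 7^{i+2}, where f′(x) = 3x². Iterate:
  r_0 = 4 (mod 7)
  r_1 = 18 (mod 49)
  r_2 = 67 (mod 343)
  r_3 = 410 (mod 2401)
Final: r = 410 with f(r) ≡ 0 mod 7^4.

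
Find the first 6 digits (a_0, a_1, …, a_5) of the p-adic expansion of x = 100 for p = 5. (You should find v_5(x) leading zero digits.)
(a_0, …, a_5) = (0, 0, 4, 0, 0, 0)

v_5(100) = 2, so a_0 = ... = a_1 = 0. Factor out: x = 5^2 · u with u = 4 a unit in ℤ_5. Expand u iteratively via a_{v+i} = u_i mod 5, u_{i+1} = (u_i − a_{v+i})/5:
  u_0 = 4;  a_2 = 4;  u_1 = (u_0 − 4)/5 = 0
  u_1 = 0;  a_3 = 0;  u_2 = (u_1 − 0)/5 = 0
  u_2 = 0;  a_4 = 0;  u_3 = (u_2 − 0)/5 = 0
  u_3 = 0;  a_5 = 0;  u_4 = (u_3 − 0)/5 = 0
Digits: (0, 0, 4, 0, 0, 0).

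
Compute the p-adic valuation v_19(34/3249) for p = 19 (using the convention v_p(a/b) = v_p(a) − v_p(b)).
v_19(34/3249) = -2

Factor powers of 19 from the numerator and denominator of the reduced fraction: 34 = 19^0 · 34 and 3249 = 19^2 · 9. Apply v_p(a/b) = v_p(a) − v_p(b): v_19(34/3249) = 0 − 2 = -2.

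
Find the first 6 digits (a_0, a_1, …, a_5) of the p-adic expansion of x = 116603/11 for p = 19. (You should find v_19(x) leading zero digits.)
(a_0, …, a_5) = (0, 0, 0, 5, 5, 17)

v_19(116603/11) = 3, so a_0 = ... = a_2 = 0. Factor out: x = 19^3 · u with u = 17/11 a unit in ℤ_19. Expand u iteratively via a_{v+i} = u_i mod 19, u_{i+1} = (u_i − a_{v+i})/19:
  u_0 = 17/11;  a_3 = 5;  u_1 = (u_0 − 5)/19 = -2/11
  u_1 = -2/11;  a_4 = 5;  u_2 = (u_1 − 5)/19 = -3/11
  u_2 = -3/11;  a_5 = 17;  u_3 = (u_2 − 17)/19 = -10/11
Digits: (0, 0, 0, 5, 5, 17).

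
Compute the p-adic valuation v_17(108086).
v_17(108086) = 3

v_17(n) is the largest exponent k such that 17^k divides n. Factor out: 108086 = 17^3 · 22. (Sign doesn't affect v_p.) So v_17(108086) = 3.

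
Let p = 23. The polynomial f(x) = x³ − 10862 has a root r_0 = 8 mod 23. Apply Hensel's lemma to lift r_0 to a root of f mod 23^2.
r_1 = 376 (mod 529)

Hensel: r_{i+1} = r_i − f(r_i)/f′(r_i) mod 23^{i+2}, where f′(x) = 3x². Iterate:
  r_0 = 8 (mod 23)
  r_1 = 376 (mod 529)
Final: r = 376 with f(r) ≡ 0 mod 23^2.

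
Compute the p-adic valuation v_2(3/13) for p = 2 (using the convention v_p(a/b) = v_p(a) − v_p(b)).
v_2(3/13) = 0

Factor powers of 2 from the numerator and denominator of the reduced fraction: 3 = 2^0 · 3 and 13 = 2^0 · 13. Apply v_p(a/b) = v_p(a) − v_p(b): v_2(3/13) = 0 − 0 = 0.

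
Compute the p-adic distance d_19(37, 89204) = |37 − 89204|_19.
d_19(37, 89204) = 1/6859

Step 1 — x − y = 37 − 89204 = -89167. Step 2 — v_19(-89167) = 3 (factor: -89167 = −(19^3 · 13); the sign does not affect v_p). Step 3 — |x − y|_19 = 19^{-3} = 1/6859.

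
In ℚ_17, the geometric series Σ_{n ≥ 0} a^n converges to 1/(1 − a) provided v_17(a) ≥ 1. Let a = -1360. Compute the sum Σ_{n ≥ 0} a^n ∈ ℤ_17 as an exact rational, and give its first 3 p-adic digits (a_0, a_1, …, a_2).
Σ a^n = 1/(1 − a) = 1/1361;  first 3 digits = (1, 5, 3)

v_17(a) = 1 ≥ 1, so the series converges in ℤ_17 to 1/(1 − a) = 1/(1 − (-1360)) = 1/1361. Expand this rational in ℤ_17: compute digits iteratively via d_i = x_i mod 17, x_{i+1} = (x_i − d_i)/17. The first 3 digits are (1, 5, 3).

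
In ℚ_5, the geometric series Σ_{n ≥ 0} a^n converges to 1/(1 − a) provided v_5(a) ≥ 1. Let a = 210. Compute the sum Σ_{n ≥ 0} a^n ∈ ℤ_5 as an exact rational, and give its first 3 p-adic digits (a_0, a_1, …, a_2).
Σ a^n = 1/(1 − a) = -1/209;  first 3 digits = (1, 2, 2)

v_5(a) = 1 ≥ 1, so the series converges in ℤ_5 to 1/(1 − a) = 1/(1 − 210) = -1/209. Expand this rational in ℤ_5: compute digits iteratively via d_i = x_i mod 5, x_{i+1} = (x_i − d_i)/5. The first 3 digits are (1, 2, 2).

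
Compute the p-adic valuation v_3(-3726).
v_3(-3726) = 4

v_3(n) is the largest exponent k such that 3^k divides n. Factor out: -3726 = -3^4 · 46. (Sign doesn't affect v_p.) So v_3(-3726) = 4.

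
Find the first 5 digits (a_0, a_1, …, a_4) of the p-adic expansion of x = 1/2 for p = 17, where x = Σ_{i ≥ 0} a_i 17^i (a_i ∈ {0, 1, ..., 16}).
(a_0, …, a_4) = (9, 8, 8, 8, 8)

v_17(1/2) = 0 (numerator and denominator both coprime to 17), so x ∈ ℤ_17^×. Compute digits iteratively via a_i = x_i mod 17, x_{i+1} = (x_i − a_i)/17, with x_0 = x:
  x_0 = 1/2;  a_0 = 9;  x_1 = (x_0 − 9)/17 = -1/2
  x_1 = -1/2;  a_1 = 8;  x_2 = (x_1 − 8)/17 = -1/2
  x_2 = -1/2;  a_2 = 8;  x_3 = (x_2 − 8)/17 = -1/2
  x_3 = -1/2;  a_3 = 8;  x_4 = (x_3 − 8)/17 = -1/2
  x_4 = -1/2;  a_4 = 8;  x_5 = (x_4 − 8)/17 = -1/2
Digits: (9, 8, 8, 8, 8).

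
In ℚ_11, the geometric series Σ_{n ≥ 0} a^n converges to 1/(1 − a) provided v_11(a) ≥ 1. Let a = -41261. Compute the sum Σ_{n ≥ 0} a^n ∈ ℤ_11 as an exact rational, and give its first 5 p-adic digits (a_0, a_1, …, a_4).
Σ a^n = 1/(1 − a) = 1/41262;  first 5 digits = (1, 0, 0, 2, 8)

v_11(a) = 3 ≥ 1, so the series converges in ℤ_11 to 1/(1 − a) = 1/(1 − (-41261)) = 1/41262. Expand this rational in ℤ_11: compute digits iteratively via d_i = x_i mod 11, x_{i+1} = (x_i − d_i)/11. The first 5 digits are (1, 0, 0, 2, 8).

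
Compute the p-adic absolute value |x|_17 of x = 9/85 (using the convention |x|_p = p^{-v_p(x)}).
|9/85|_17 = 17

Step 1 — compute v_17(x) by factoring powers of 17 out of the numerator and denominator: v_17(9/85) = -1. Step 2 — apply |x|_p = p^{-v_p(x)} = 17^{1} = 17.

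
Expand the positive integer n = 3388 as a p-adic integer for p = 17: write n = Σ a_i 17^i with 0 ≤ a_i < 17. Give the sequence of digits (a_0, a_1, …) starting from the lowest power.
(a_0, a_1, …) = (5, 12, 11)

Repeated division by 17 gives the digits low-to-high: 3388 = 5 + 12·17^1 + 11·17^2. Digit sequence: (5, 12, 11).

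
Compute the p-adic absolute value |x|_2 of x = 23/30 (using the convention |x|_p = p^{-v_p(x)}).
|23/30|_2 = 2

Step 1 — compute v_2(x) by factoring powers of 2 out of the numerator and denominator: v_2(23/30) = -1. Step 2 — apply |x|_p = p^{-v_p(x)} = 2^{1} = 2.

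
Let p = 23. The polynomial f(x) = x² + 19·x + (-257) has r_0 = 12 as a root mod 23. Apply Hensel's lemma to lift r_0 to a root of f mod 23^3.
r_2 = 8338 (mod 12167)

Hensel: r_{i+1} = r_i − f(r_i)·(f′(r_i))^{-1} mod 23^{i+2}, f′(x) = 2x + 19. Iterate:
  r_0 = 12 (mod 23)
  r_1 = 403 (mod 529)
  r_2 = 8338 (mod 12167)
Final: r = 8338 satisfies f(r) ≡ 0 mod 23^3.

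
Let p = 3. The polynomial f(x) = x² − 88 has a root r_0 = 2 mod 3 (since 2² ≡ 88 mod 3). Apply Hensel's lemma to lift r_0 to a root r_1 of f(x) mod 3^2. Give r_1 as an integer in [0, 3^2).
r_1 = 5 (mod 9)

Hensel's recurrence: r_{i+1} = r_i − f(r_i)·(f′(r_i))^{-1} mod 3^{i+2}, with f′(x) = 2x. Iterate:
  r_0 = 2 (mod 3)
  r_1 = 5 (mod 9)
Final: r_1 = 5, and one checks f(r_1) ≡ 0 mod 3^2.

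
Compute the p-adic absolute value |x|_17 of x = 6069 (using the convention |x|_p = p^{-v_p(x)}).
|6069|_17 = 1/289

Step 1 — compute v_17(x) by factoring powers of 17 out of the numerator and denominator: v_17(6069) = 2. Step 2 — apply |x|_p = p^{-v_p(x)} = 17^{-2} = 1/289.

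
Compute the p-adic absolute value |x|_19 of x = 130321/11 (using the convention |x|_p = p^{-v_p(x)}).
|130321/11|_19 = 1/130321

Step 1 — compute v_19(x) by factoring powers of 19 out of the numerator and denominator: v_19(130321/11) = 4. Step 2 — apply |x|_p = p^{-v_p(x)} = 19^{-4} = 1/130321.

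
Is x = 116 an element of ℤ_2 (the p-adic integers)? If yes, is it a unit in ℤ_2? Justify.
x ∈ ℤ_2 but not a unit; v_2(x) = 2 > 0

ℤ_2 = {x ∈ ℚ_2 : v_2(x) ≥ 0} and ℤ_2^× = {x ∈ ℤ_2 : v_2(x) = 0}. Here v_2(116) = v_2(num) − v_2(den) = 2; compare against these criteria.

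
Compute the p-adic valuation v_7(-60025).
v_7(-60025) = 4

v_7(n) is the largest exponent k such that 7^k divides n. Factor out: -60025 = -7^4 · 25. (Sign doesn't affect v_p.) So v_7(-60025) = 4.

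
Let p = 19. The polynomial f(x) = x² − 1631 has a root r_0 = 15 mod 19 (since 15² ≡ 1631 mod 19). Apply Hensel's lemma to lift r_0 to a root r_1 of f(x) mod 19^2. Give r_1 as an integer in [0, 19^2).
r_1 = 110 (mod 361)

Hensel's recurrence: r_{i+1} = r_i − f(r_i)·(f′(r_i))^{-1} mod 19^{i+2}, with f′(x) = 2x. Iterate:
  r_0 = 15 (mod 19)
  r_1 = 110 (mod 361)
Final: r_1 = 110, and one checks f(r_1) ≡ 0 mod 19^2.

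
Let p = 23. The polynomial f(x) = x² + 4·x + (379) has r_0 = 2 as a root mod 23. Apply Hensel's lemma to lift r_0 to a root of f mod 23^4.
r_3 = 22634 (mod 279841)

Hensel: r_{i+1} = r_i − f(r_i)·(f′(r_i))^{-1} mod 23^{i+2}, f′(x) = 2x + 4. Iterate:
  r_0 = 2 (mod 23)
  r_1 = 416 (mod 529)
  r_2 = 10467 (mod 12167)
  r_3 = 22634 (mod 279841)
Final: r = 22634 satisfies f(r) ≡ 0 mod 23^4.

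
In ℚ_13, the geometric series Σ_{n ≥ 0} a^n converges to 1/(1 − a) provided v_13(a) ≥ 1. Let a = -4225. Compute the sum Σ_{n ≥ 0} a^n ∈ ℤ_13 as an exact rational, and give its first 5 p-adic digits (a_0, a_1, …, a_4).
Σ a^n = 1/(1 − a) = 1/4226;  first 5 digits = (1, 0, 1, 11, 0)

v_13(a) = 2 ≥ 1, so the series converges in ℤ_13 to 1/(1 − a) = 1/(1 − (-4225)) = 1/4226. Expand this rational in ℤ_13: compute digits iteratively via d_i = x_i mod 13, x_{i+1} = (x_i − d_i)/13. The first 5 digits are (1, 0, 1, 11, 0).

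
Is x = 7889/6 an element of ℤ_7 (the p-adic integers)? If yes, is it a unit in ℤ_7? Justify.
x ∈ ℤ_7 but not a unit; v_7(x) = 3 > 0

ℤ_7 = {x ∈ ℚ_7 : v_7(x) ≥ 0} and ℤ_7^× = {x ∈ ℤ_7 : v_7(x) = 0}. Here v_7(7889/6) = v_7(num) − v_7(den) = 3; compare against these criteria.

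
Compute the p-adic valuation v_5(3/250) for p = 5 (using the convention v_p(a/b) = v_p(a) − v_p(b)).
v_5(3/250) = -3

Factor powers of 5 from the numerator and denominator of the reduced fraction: 3 = 5^0 · 3 and 250 = 5^3 · 2. Apply v_p(a/b) = v_p(a) − v_p(b): v_5(3/250) = 0 − 3 = -3.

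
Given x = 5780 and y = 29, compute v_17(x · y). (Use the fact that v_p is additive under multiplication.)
v_17(167620) = 2

v_p(x) = 2 (factor: 5780 = 17^2 · 20); v_p(y) = 0 (factor: 29 = 17^0 · 29). Additivity: v_p(xy) = v_p(x) + v_p(y) = 2 + 0 = 2. (Direct check: xy = 167620 = 17^2 · (580).)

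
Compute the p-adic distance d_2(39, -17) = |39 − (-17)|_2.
d_2(39, -17) = 1/8

Step 1 — x − y = 39 − (-17) = 56. Step 2 — v_2(56) = 3 (factor: 56 = (2^3 · 7); the sign does not affect v_p). Step 3 — |x − y|_2 = 2^{-3} = 1/8.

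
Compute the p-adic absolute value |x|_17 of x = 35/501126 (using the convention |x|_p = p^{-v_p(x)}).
|35/501126|_17 = 83521

Step 1 — compute v_17(x) by factoring powers of 17 out of the numerator and denominator: v_17(35/501126) = -4. Step 2 — apply |x|_p = p^{-v_p(x)} = 17^{4} = 83521.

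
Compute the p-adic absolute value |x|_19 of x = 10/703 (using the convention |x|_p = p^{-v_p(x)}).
|10/703|_19 = 19

Step 1 — compute v_19(x) by factoring powers of 19 out of the numerator and denominator: v_19(10/703) = -1. Step 2 — apply |x|_p = p^{-v_p(x)} = 19^{1} = 19.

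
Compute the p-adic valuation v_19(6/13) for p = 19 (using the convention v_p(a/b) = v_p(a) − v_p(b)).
v_19(6/13) = 0

Factor powers of 19 from the numerator and denominator of the reduced fraction: 6 = 19^0 · 6 and 13 = 19^0 · 13. Apply v_p(a/b) = v_p(a) − v_p(b): v_19(6/13) = 0 − 0 = 0.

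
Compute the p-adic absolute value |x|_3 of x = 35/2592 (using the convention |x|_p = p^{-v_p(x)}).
|35/2592|_3 = 81

Step 1 — compute v_3(x) by factoring powers of 3 out of the numerator and denominator: v_3(35/2592) = -4. Step 2 — apply |x|_p = p^{-v_p(x)} = 3^{4} = 81.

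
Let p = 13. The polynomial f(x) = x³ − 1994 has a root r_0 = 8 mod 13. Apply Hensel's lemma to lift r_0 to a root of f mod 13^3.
r_2 = 1711 (mod 2197)

Hensel: r_{i+1} = r_i − f(r_i)/f′(r_i) mod 13^{i+2}, where f′(x) = 3x². Iterate:
  r_0 = 8 (mod 13)
  r_1 = 21 (mod 169)
  r_2 = 1711 (mod 2197)
Final: r = 1711 with f(r) ≡ 0 mod 13^3.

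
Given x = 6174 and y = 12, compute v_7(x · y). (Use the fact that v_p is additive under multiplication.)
v_7(74088) = 3

v_p(x) = 3 (factor: 6174 = 7^3 · 18); v_p(y) = 0 (factor: 12 = 7^0 · 12). Additivity: v_p(xy) = v_p(x) + v_p(y) = 3 + 0 = 3. (Direct check: xy = 74088 = 7^3 · (216).)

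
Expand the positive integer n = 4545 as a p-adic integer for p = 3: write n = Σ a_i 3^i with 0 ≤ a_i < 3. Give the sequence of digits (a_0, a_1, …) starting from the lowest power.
(a_0, a_1, …) = (0, 0, 1, 0, 2, 0, 0, 2)

Repeated division by 3 gives the digits low-to-high: 4545 = 1·3^2 + 2·3^4 + 2·3^7. Digit sequence: (0, 0, 1, 0, 2, 0, 0, 2).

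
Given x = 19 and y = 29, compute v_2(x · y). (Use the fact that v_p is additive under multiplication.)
v_2(551) = 0

v_p(x) = 0 (factor: 19 = 2^0 · 19); v_p(y) = 0 (factor: 29 = 2^0 · 29). Additivity: v_p(xy) = v_p(x) + v_p(y) = 0 + 0 = 0. (Direct check: xy = 551 = 2^0 · (551).)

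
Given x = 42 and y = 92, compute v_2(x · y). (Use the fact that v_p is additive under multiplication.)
v_2(3864) = 3

v_p(x) = 1 (factor: 42 = 2^1 · 21); v_p(y) = 2 (factor: 92 = 2^2 · 23). Additivity: v_p(xy) = v_p(x) + v_p(y) = 1 + 2 = 3. (Direct check: xy = 3864 = 2^3 · (483).)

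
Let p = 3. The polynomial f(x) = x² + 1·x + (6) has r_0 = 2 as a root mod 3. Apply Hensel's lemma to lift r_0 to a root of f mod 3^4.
r_3 = 68 (mod 81)

Hensel: r_{i+1} = r_i − f(r_i)·(f′(r_i))^{-1} mod 3^{i+2}, f′(x) = 2x + 1. Iterate:
  r_0 = 2 (mod 3)
  r_1 = 5 (mod 9)
  r_2 = 14 (mod 27)
  r_3 = 68 (mod 81)
Final: r = 68 satisfies f(r) ≡ 0 mod 3^4.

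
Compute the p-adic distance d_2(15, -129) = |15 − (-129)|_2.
d_2(15, -129) = 1/16

Step 1 — x − y = 15 − (-129) = 144. Step 2 — v_2(144) = 4 (factor: 144 = (2^4 · 9); the sign does not affect v_p). Step 3 — |x − y|_2 = 2^{-4} = 1/16.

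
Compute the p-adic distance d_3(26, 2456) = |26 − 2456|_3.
d_3(26, 2456) = 1/243

Step 1 — x − y = 26 − 2456 = -2430. Step 2 — v_3(-2430) = 5 (factor: -2430 = −(3^5 · 10); the sign does not affect v_p). Step 3 — |x − y|_3 = 3^{-5} = 1/243.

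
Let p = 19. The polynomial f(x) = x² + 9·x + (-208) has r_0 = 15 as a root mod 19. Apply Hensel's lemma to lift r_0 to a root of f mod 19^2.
r_1 = 224 (mod 361)

Hensel: r_{i+1} = r_i − f(r_i)·(f′(r_i))^{-1} mod 19^{i+2}, f′(x) = 2x + 9. Iterate:
  r_0 = 15 (mod 19)
  r_1 = 224 (mod 361)
Final: r = 224 satisfies f(r) ≡ 0 mod 19^2.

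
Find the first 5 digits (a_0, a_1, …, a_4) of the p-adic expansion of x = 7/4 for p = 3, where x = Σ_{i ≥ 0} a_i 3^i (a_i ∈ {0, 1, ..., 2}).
(a_0, …, a_4) = (1, 1, 2, 0, 2)

v_3(7/4) = 0 (numerator and denominator both coprime to 3), so x ∈ ℤ_3^×. Compute digits iteratively via a_i = x_i mod 3, x_{i+1} = (x_i − a_i)/3, with x_0 = x:
  x_0 = 7/4;  a_0 = 1;  x_1 = (x_0 − 1)/3 = 1/4
  x_1 = 1/4;  a_1 = 1;  x_2 = (x_1 − 1)/3 = -1/4
  x_2 = -1/4;  a_2 = 2;  x_3 = (x_2 − 2)/3 = -3/4
  x_3 = -3/4;  a_3 = 0;  x_4 = (x_3 − 0)/3 = -1/4
  x_4 = -1/4;  a_4 = 2;  x_5 = (x_4 − 2)/3 = -3/4
Digits: (1, 1, 2, 0, 2).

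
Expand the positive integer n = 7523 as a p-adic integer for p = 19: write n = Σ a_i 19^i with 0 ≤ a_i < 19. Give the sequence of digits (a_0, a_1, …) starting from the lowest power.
(a_0, a_1, …) = (18, 15, 1, 1)

Repeated division by 19 gives the digits low-to-high: 7523 = 18 + 15·19^1 + 1·19^2 + 1·19^3. Digit sequence: (18, 15, 1, 1).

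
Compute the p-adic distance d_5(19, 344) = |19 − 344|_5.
d_5(19, 344) = 1/25

Step 1 — x − y = 19 − 344 = -325. Step 2 — v_5(-325) = 2 (factor: -325 = −(5^2 · 13); the sign does not affect v_p). Step 3 — |x − y|_5 = 5^{-2} = 1/25.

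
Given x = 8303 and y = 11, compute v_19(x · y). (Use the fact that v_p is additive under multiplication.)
v_19(91333) = 2

v_p(x) = 2 (factor: 8303 = 19^2 · 23); v_p(y) = 0 (factor: 11 = 19^0 · 11). Additivity: v_p(xy) = v_p(x) + v_p(y) = 2 + 0 = 2. (Direct check: xy = 91333 = 19^2 · (253).)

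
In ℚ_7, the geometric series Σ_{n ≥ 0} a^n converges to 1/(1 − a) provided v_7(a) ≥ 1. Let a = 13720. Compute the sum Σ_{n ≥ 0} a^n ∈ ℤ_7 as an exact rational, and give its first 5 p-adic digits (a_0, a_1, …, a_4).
Σ a^n = 1/(1 − a) = -1/13719;  first 5 digits = (1, 0, 0, 5, 5)

v_7(a) = 3 ≥ 1, so the series converges in ℤ_7 to 1/(1 − a) = 1/(1 − 13720) = -1/13719. Expand this rational in ℤ_7: compute digits iteratively via d_i = x_i mod 7, x_{i+1} = (x_i − d_i)/7. The first 5 digits are (1, 0, 0, 5, 5).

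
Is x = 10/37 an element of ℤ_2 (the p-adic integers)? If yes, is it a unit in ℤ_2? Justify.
x ∈ ℤ_2 but not a unit; v_2(x) = 1 > 0

ℤ_2 = {x ∈ ℚ_2 : v_2(x) ≥ 0} and ℤ_2^× = {x ∈ ℤ_2 : v_2(x) = 0}. Here v_2(10/37) = v_2(num) − v_2(den) = 1; compare against these criteria.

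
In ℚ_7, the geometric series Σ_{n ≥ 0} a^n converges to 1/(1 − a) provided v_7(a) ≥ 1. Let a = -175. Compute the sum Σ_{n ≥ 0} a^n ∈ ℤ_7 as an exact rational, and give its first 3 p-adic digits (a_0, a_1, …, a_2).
Σ a^n = 1/(1 − a) = 1/176;  first 3 digits = (1, 3, 5)

v_7(a) = 1 ≥ 1, so the series converges in ℤ_7 to 1/(1 − a) = 1/(1 − (-175)) = 1/176. Expand this rational in ℤ_7: compute digits iteratively via d_i = x_i mod 7, x_{i+1} = (x_i − d_i)/7. The first 3 digits are (1, 3, 5).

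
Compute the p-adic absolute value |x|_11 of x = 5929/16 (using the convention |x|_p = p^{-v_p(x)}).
|5929/16|_11 = 1/121

Step 1 — compute v_11(x) by factoring powers of 11 out of the numerator and denominator: v_11(5929/16) = 2. Step 2 — apply |x|_p = p^{-v_p(x)} = 11^{-2} = 1/121.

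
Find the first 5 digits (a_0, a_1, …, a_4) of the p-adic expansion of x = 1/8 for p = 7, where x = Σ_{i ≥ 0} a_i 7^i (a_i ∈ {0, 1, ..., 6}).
(a_0, …, a_4) = (1, 6, 0, 6, 0)

v_7(1/8) = 0 (numerator and denominator both coprime to 7), so x ∈ ℤ_7^×. Compute digits iteratively via a_i = x_i mod 7, x_{i+1} = (x_i − a_i)/7, with x_0 = x:
  x_0 = 1/8;  a_0 = 1;  x_1 = (x_0 − 1)/7 = -1/8
  x_1 = -1/8;  a_1 = 6;  x_2 = (x_1 − 6)/7 = -7/8
  x_2 = -7/8;  a_2 = 0;  x_3 = (x_2 − 0)/7 = -1/8
  x_3 = -1/8;  a_3 = 6;  x_4 = (x_3 − 6)/7 = -7/8
  x_4 = -7/8;  a_4 = 0;  x_5 = (x_4 − 0)/7 = -1/8
Digits: (1, 6, 0, 6, 0).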